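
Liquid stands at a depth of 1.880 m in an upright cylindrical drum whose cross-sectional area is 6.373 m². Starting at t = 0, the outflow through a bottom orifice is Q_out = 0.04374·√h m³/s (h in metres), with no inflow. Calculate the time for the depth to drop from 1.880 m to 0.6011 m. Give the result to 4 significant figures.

173.6 s

A dh/dt = −Q_out = −0.04374 √h.
Separate and integrate: 2(√h − √h₀) = −(0.04374/A) t.
t = 2A(√h₀ − √h)/0.04374 = 2·6.373·(√1.880 − √0.6011)/0.04374
  = 12.7460 × (1.37113 − 0.775306) / 0.04374 = 173.626 s.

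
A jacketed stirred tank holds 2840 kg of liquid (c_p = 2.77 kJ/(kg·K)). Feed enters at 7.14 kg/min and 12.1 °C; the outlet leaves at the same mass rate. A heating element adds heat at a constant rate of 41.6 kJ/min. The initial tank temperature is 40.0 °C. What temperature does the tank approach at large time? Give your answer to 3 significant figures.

14.2 °C

Unsteady energy balance on the tank contents: M c_p dT/dt = ṁ c_p (T_in − T) + 41.6.
At steady state dT/dt = 0 ⇒ T_ss = T_in + Q̇/(ṁ c_p) = 12.1 + 41.6/(7.14·2.77) = 14.203 °C.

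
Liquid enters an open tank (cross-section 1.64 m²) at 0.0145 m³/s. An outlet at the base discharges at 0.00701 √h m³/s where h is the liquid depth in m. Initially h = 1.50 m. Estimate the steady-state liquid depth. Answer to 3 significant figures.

4.28 m

A dh/dt = Q_in − 0.00701 √h. Steady state requires inflow = outflow:
Q_in = 0.00701 √h_ss ⇒ √h_ss = 0.0145/0.00701 = 2.0685.
h_ss = 2.0685² = 4.2786 m. (Since h₀ = 1.50 m < h_ss, the level will rise toward this value.)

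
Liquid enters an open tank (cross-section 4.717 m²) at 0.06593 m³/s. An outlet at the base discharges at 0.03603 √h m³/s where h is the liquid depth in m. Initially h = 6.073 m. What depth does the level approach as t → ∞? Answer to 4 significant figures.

3.348 m

Level balance: A dh/dt = 0.06593 − 0.03603 √h. Setting dh/dt = 0:
Q_in = 0.03603 √h_ss ⇒ √h_ss = 0.06593/0.03603 = 1.82986.
h_ss = 1.82986² = 3.34840 m. (Since h₀ = 6.073 m > h_ss, the level will fall toward this value.)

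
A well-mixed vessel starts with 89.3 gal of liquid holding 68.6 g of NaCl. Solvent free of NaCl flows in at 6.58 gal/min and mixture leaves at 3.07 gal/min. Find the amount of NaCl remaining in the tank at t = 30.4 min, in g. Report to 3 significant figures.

34.5 g

Let m(t) be the amount of NaCl. Volume: V(t) = V₀ + (Q_in − Q_out) t = 89.3 + 3.5100 t; V(30.4) = 196.00 gal.
Solute balance: dm/dt = 0 − Q_out C = −Q_out m/V(t).
Separate: dm/m = −Q_out dt/V(t) ⇒ ln(m/m₀) = −(Q_out/(Q_in−Q_out)) ln(V/V₀).
m = m₀ (V₀/V)^(Q_out/(Q_in−Q_out)) = 68.6 × (89.3/196.00)^(0.87464) = 34.491 g.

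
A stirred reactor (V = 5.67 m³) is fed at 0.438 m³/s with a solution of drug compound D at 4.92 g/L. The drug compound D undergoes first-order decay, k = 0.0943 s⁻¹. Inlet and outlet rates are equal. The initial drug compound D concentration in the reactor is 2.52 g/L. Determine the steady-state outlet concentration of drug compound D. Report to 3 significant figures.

V dC/dt = Q(C_in − C) − k V C.
At steady state: 0 = Q C_in − (Q + kV) C_ss, so C_ss = Q C_in/(Q + kV).
C_ss = 0.438·4.92/(0.438 + 0.0943·5.67) = 2.1550/0.97268 = 2.2155 g/L.

2.22 g/L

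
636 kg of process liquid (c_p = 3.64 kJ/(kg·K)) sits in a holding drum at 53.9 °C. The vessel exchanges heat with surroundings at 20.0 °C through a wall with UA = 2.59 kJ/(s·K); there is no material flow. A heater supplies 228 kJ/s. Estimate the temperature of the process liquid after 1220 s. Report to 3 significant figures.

94.2 °C

M c_p dT/dt = −UA(T − T_amb) + Q̇.
dT/dt = (T_ss − T)/τ with T_ss = T_amb + Q̇/UA = 20.0 + 228/2.59 = 108.03 °C, τ = M c_p/UA = 636·3.64/2.59 = 893.84 s.
Integrating: T(t) = T_ss + (T₀ − T_ss) e^(−t/τ).
T(1220) = 108.03 + (-54.131)·0.25541 = 94.206 °C.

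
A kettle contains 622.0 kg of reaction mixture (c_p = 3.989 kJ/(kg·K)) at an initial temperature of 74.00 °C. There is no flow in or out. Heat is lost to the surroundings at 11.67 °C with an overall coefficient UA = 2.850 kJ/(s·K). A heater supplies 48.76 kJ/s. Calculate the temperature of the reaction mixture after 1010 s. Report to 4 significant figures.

42.95 °C

M c_p dT/dt = −UA(T − T_amb) + Q̇.
dT/dt = (T_ss − T)/τ with T_ss = T_amb + Q̇/UA = 11.67 + 48.76/2.850 = 28.7788 °C, τ = M c_p/UA = 622.0·3.989/2.850 = 870.582 s.
This is linear first-order; T(t) = T_ss + (T₀ − T_ss) e^(−t/τ).
T(1010) = 28.7788 + (45.2212)·0.313441 = 42.9530 °C.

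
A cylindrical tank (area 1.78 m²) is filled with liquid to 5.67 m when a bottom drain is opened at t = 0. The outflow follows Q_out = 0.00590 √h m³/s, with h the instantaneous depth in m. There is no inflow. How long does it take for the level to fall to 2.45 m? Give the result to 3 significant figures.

A dh/dt = −Q_out = −0.00590 √h.
∫ h^(−1/2) dh = −(0.00590/A) ∫ dt, giving 2√h = 2√h₀ − (0.00590/A) t.
t = 2A(√h₀ − √h)/0.00590 = 2·1.78·(√5.67 − √2.45)/0.00590
  = 3.5600 × (2.3812 − 1.5652) / 0.00590 = 492.32 s.

492 s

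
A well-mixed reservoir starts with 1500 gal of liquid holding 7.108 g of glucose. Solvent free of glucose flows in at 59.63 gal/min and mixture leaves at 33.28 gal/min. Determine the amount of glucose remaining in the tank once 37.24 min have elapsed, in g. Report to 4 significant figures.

3.764 g

Total volume: dV/dt = Q_in − Q_out = 26.3500 gal/min, so V(t) = 1500 + 26.3500 t and V(37.24) = 2481.27 gal.
Solute balance: dm/dt = 0 − Q_out C = −Q_out m/V(t).
Separate: dm/m = −Q_out dt/V(t) ⇒ ln(m/m₀) = −(Q_out/(Q_in−Q_out)) ln(V/V₀).
m = m₀ (V₀/V)^(Q_out/(Q_in−Q_out)) = 7.108 × (1500/2481.27)^(1.26300) = 3.76424 g.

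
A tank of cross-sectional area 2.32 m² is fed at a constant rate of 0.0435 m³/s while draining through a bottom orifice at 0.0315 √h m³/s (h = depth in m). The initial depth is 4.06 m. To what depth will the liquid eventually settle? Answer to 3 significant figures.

1.91 m

A dh/dt = Q_in − 0.0315 √h. Steady state requires inflow = outflow:
Q_in = 0.0315 √h_ss ⇒ √h_ss = 0.0435/0.0315 = 1.3810.
h_ss = 1.3810² = 1.9070 m. (Since h₀ = 4.06 m > h_ss, the level will fall toward this value.)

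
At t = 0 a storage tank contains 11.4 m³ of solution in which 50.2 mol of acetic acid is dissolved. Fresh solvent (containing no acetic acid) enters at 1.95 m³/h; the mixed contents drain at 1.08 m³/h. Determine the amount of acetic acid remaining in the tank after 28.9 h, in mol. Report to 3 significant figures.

11.8 mol

Total volume: dV/dt = Q_in − Q_out = 0.87000 m³/h, so V(t) = 11.4 + 0.87000 t and V(28.9) = 36.543 m³.
Species balance (pure solvent in): dm/dt = −Q_out · m/V(t).
dm/m = −Q_out dt/(V₀ + 0.87000 t); integrating gives ln(m/m₀) = −(Q_out/(Q_in−Q_out)) ln(V/V₀).
m = m₀ (V₀/V)^(Q_out/(Q_in−Q_out)) = 50.2 × (11.4/36.543)^(1.2414) = 11.822 mol.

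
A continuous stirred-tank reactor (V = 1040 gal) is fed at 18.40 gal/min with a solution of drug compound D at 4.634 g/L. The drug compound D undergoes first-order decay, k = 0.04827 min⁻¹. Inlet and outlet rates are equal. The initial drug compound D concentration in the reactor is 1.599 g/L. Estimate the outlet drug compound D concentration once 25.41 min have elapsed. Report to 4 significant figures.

1.310 g/L

V dC/dt = Q(C_in − C) − k V C.
dC/dt = (Q/V) C_in − (Q/V + k) C; effective rate a = Q/V + k = 0.0176923 + 0.04827 = 0.0659623 min⁻¹.
C_ss = Q C_in/(Q + kV) = 1.24292 g/L; C(t) = C_ss + (C₀ − C_ss) e^(−a t).
C(25.41) = 1.24292 + (0.356076)·e^(−0.0659623·25.41) = 1.24292 + (0.356076)·0.187102 = 1.30955 g/L.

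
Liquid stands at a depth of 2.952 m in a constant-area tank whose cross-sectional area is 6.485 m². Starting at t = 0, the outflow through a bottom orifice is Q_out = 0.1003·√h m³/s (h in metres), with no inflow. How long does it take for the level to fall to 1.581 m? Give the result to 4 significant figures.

59.58 s

A dh/dt = −Q_out = −0.1003 √h.
This is separable: 2 d(√h)/dt = −0.1003/A, so √h = √h₀ − (0.1003/(2A)) t.
t = 2A(√h₀ − √h)/0.1003 = 2·6.485·(√2.952 − √1.581)/0.1003
  = 12.9700 × (1.71814 − 1.25738) / 0.1003 = 59.5819 s.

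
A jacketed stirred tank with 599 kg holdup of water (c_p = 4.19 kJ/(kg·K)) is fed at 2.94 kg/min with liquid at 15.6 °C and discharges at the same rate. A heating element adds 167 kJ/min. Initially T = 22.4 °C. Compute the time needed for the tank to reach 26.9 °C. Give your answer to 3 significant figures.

223 min

M c_p dT/dt = ṁ c_p (T_in − T) + Q̇.
τ = M/ṁ = 203.74 min; T_ss = T_in + Q̇/(ṁ c_p) = 29.157 °C.
T(t) = T_ss + (T₀ − T_ss) e^(−t/τ). Set T = 26.9:
e^(−t/τ) = (26.9 − 29.157)/(22.4 − 29.157) = 0.33400
t = −203.74 · ln(0.33400) = 223.43 min.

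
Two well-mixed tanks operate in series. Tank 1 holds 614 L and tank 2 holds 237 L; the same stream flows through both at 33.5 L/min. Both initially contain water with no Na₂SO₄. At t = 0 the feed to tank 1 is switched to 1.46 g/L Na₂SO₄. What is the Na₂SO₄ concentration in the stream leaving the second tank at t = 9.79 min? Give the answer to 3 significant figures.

Each tank obeys Vᵢ dCᵢ/dt = Q(Cᵢ₋₁ − Cᵢ), so τᵢ = Vᵢ/Q.
τ₁ = 614/33.5 = 18.328 min; τ₂ = 237/33.5 = 7.0746 min.
Solving the cascade with C₁(0)=C₂(0)=0 gives C₂(t) = C_in[1 − (τ₁ e^(−t/τ₁) − τ₂ e^(−t/τ₂))/(τ₁ − τ₂)].
At t = 9.79: e^(−t/τ₁) = 0.58617, e^(−t/τ₂) = 0.25062.
C₂ = 1.46·[1 − (18.328·0.58617 − 7.0746·0.25062)/(11.254)] = 1.46·0.20289 = 0.29621 g/L.

0.296 g/L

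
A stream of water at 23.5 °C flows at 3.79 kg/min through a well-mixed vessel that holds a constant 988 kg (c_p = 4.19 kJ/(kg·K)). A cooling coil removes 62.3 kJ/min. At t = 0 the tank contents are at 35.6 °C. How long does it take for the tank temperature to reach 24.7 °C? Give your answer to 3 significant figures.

297 min

Heat balance on the well-mixed liquid: M c_p dT/dt = ṁ c_p (T_in − T) − 62.3.
τ = M/ṁ = 260.69 min; T_ss = T_in − Q̇/(ṁ c_p) = 19.577 °C.
T(t) = T_ss + (T₀ − T_ss) e^(−t/τ). Set T = 24.7:
e^(−t/τ) = (24.7 − 19.577)/(35.6 − 19.577) = 0.31973
t = −260.69 · ln(0.31973) = 297.25 min.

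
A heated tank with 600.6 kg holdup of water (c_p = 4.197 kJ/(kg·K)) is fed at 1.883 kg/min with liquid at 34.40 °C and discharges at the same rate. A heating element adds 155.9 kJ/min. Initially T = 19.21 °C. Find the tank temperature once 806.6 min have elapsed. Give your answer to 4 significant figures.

M c_p dT/dt = ṁ c_p (T_in − T) + Q̇.
Rearrange: dT/dt = (T_ss − T)/τ with τ = M/ṁ = 318.959 min and T_ss = T_in + Q̇/(ṁ c_p) = 54.1268 °C.
This is linear first-order; T(t) = T_ss + (T₀ − T_ss) e^(−t/τ).
T(806.6) = 54.1268 + (-34.9168)·e^(−806.6/318.959) = 54.1268 + (-34.9168)·0.0797506 = 51.3422 °C.

51.34 °C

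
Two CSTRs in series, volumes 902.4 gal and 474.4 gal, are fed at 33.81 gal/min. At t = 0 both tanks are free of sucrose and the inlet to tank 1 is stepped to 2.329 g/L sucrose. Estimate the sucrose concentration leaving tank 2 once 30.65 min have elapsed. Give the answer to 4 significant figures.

Each tank obeys Vᵢ dCᵢ/dt = Q(Cᵢ₋₁ − Cᵢ), so τᵢ = Vᵢ/Q.
τ₁ = 902.4/33.81 = 26.6903 min; τ₂ = 474.4/33.81 = 14.0314 min.
Solving the cascade with C₁(0)=C₂(0)=0 gives C₂(t) = C_in[1 − (τ₁ e^(−t/τ₁) − τ₂ e^(−t/τ₂))/(τ₁ − τ₂)].
At t = 30.65: e^(−t/τ₁) = 0.317158, e^(−t/τ₂) = 0.112546.
C₂ = 2.329·[1 − (26.6903·0.317158 − 14.0314·0.112546)/(12.6590)] = 2.329·0.456048 = 1.06214 g/L.

1.062 g/L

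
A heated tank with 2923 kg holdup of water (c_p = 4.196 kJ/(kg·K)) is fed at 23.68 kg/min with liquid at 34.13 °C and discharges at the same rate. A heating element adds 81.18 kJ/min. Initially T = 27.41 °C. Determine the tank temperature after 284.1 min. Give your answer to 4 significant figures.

Heat balance on the well-mixed liquid: M c_p dT/dt = ṁ c_p (T_in − T) + 81.18.
τ = M/ṁ = 123.438 min; T_ss = T_in + Q̇/(ṁ c_p) = 34.13 + 81.18/(23.68·4.196) = 34.9470 °C.
Integrating: T(t) = T_ss + (T₀ − T_ss) e^(−t/τ).
T(284.1) = 34.9470 + (-7.53702)·e^(−284.1/123.438) = 34.9470 + (-7.53702)·0.100102 = 34.1926 °C.

34.19 °C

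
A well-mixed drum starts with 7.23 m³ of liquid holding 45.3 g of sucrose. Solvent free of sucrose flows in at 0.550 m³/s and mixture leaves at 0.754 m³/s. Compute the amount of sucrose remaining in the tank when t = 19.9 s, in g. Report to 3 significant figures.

Total volume: dV/dt = Q_in − Q_out = -0.20400 m³/s, so V(t) = 7.23 − 0.20400 t and V(19.9) = 3.1704 m³.
No sucrose enters, so dm/dt = −Q_out · (m/V).
Separate: dm/m = −Q_out dt/V(t) ⇒ ln(m/m₀) = −(Q_out/(Q_in−Q_out)) ln(V/V₀).
m = m₀ (V₀/V)^(Q_out/(Q_in−Q_out)) = 45.3 × (7.23/3.1704)^(-3.6961) = 2.1519 g.

2.15 g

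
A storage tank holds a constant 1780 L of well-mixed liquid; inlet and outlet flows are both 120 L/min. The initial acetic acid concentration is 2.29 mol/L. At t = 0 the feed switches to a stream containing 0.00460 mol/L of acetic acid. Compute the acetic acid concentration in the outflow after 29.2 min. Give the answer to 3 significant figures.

0.324 mol/L

Accumulation = in − out for the solute gives V dC/dt = Q(C_in − C).
Time constant τ = V/Q = 1780/120 = 14.833 min.
This is linear first-order; C(t) = C_in + (C₀ − C_in) e^(−t/τ).
C(29.2) = 0.00460 + (2.29 − 0.00460)·e^(−29.2/14.833) = 0.00460 + (2.2854)·0.13966 = 0.32378 mol/L.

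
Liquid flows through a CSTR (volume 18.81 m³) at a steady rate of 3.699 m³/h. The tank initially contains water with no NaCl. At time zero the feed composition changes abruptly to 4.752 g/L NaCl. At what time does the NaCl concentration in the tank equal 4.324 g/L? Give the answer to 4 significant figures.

12.24 h

Species balance: V dC/dt = Q(C_in − C) ⇒ τ = V/Q = 5.08516 h.
C(t) = C_in + (C₀ − C_in) e^(−t/τ). Set C = 4.324 and solve for t:
e^(−t/τ) = (C − C_in)/(C₀ − C_in) = (4.324 − 4.752)/(0 − 4.752) = 0.0900673
t = −τ ln(…) = 5.08516 × 2.40720 = 12.2410 h.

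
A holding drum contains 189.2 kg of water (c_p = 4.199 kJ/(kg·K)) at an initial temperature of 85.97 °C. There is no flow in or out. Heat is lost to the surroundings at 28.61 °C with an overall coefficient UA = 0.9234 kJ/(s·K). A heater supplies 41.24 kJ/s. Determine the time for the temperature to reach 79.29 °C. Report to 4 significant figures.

642.3 s

Lumped-capacitance energy balance: M c_p dT/dt = UA(T_amb − T) + Q̇.
τ = M c_p/UA = 860.354 s; T_ss = T_amb + Q̇/UA = 28.61 + 41.24/0.9234 = 73.2710 °C.
T(t) = T_ss + (T₀ − T_ss)e^(−t/τ); set T = 79.29:
t = −τ ln[(T − T_ss)/(T₀ − T_ss)] = −860.354 · ln(0.473973) = 642.345 s.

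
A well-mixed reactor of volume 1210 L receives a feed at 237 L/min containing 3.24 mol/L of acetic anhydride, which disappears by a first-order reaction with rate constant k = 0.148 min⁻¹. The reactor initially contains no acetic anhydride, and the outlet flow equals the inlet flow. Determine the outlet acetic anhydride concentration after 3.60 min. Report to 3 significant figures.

1.31 mol/L

Accumulation = in − out − consumed: V dC/dt = Q C_in − Q C − k V C.
dC/dt = (Q/V) C_in − (Q/V + k) C; effective rate a = Q/V + k = 0.19587 + 0.148 = 0.34387 min⁻¹.
C_ss = Q C_in/(Q + kV) = 1.8455 mol/L; C(t) = C_ss + (C₀ − C_ss) e^(−a t).
C(3.60) = 1.8455 + (-1.8455)·e^(−0.34387·3.60) = 1.8455 + (-1.8455)·0.28999 = 1.3103 mol/L.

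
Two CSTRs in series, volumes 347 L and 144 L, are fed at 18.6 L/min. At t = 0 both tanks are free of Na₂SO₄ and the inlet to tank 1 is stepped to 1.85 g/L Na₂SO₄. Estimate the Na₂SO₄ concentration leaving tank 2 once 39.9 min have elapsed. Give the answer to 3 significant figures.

Species balance on tank i: dCᵢ/dt = (Cᵢ₋₁ − Cᵢ)/τᵢ with τᵢ = Vᵢ/Q.
τ₁ = 347/18.6 = 18.656 min; τ₂ = 144/18.6 = 7.7419 min.
Tank 1: C₁ = C_in(1 − e^(−t/τ₁)). Tank 2 (τ₁ ≠ τ₂): C₂ = C_in[1 − (τ₁ e^(−t/τ₁) − τ₂ e^(−t/τ₂))/(τ₁ − τ₂)].
At t = 39.9: e^(−t/τ₁) = 0.11780, e^(−t/τ₂) = 0.0057777.
C₂ = 1.85·[1 − (18.656·0.11780 − 7.7419·0.0057777)/(10.914)] = 1.85·0.80273 = 1.4850 g/L.

1.49 g/L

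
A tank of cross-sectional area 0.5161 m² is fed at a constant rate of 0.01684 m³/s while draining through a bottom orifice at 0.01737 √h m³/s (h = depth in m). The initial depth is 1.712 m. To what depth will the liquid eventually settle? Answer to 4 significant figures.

Unsteady balance on liquid volume: A dh/dt = Q_in − 0.01737 √h. At steady state dh/dt = 0:
Q_in = 0.01737 √h_ss ⇒ √h_ss = 0.01684/0.01737 = 0.969488.
h_ss = 0.969488² = 0.939906 m. (Since h₀ = 1.712 m > h_ss, the level will fall toward this value.)

0.9399 m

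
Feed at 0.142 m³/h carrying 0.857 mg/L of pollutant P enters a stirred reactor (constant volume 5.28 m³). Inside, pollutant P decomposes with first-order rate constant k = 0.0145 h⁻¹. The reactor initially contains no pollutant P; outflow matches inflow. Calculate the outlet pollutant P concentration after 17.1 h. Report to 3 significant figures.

0.282 mg/L

Accumulation = in − out − consumed: V dC/dt = Q C_in − Q C − k V C.
dC/dt = (Q/V) C_in − (Q/V + k) C; effective rate a = Q/V + k = 0.026894 + 0.0145 = 0.041394 h⁻¹.
C_ss = Q C_in/(Q + kV) = 0.55680 mg/L; C(t) = C_ss + (C₀ − C_ss) e^(−a t).
C(17.1) = 0.55680 + (-0.55680)·e^(−0.041394·17.1) = 0.55680 + (-0.55680)·0.49271 = 0.28246 mg/L.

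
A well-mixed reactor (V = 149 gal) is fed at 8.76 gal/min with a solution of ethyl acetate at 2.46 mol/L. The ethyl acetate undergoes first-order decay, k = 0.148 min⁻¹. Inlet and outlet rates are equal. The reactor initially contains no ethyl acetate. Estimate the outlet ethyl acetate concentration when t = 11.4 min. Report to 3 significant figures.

V dC/dt = Q(C_in − C) − k V C.
dC/dt = (Q/V) C_in − (Q/V + k) C; effective rate a = Q/V + k = 0.058792 + 0.148 = 0.20679 min⁻¹.
C_ss = Q C_in/(Q + kV) = 0.69939 mol/L; C(t) = C_ss + (C₀ − C_ss) e^(−a t).
C(11.4) = 0.69939 + (-0.69939)·e^(−0.20679·11.4) = 0.69939 + (-0.69939)·0.094663 = 0.63318 mol/L.

0.633 mol/L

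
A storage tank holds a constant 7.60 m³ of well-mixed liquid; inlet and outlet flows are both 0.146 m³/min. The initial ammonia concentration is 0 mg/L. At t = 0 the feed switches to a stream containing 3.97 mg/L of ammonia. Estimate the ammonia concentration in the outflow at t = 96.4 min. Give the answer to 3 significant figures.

3.35 mg/L

Mass balance on the solute (V constant): V dC/dt = Q(C_in − C).
Time constant τ = V/Q = 7.60/0.146 = 52.055 min.
This is linear first-order; C(t) = C_in + (C₀ − C_in) e^(−t/τ).
C(96.4) = 3.97 + (0 − 3.97)·e^(−96.4/52.055) = 3.97 + (-3.9700)·0.15694 = 3.3470 mg/L.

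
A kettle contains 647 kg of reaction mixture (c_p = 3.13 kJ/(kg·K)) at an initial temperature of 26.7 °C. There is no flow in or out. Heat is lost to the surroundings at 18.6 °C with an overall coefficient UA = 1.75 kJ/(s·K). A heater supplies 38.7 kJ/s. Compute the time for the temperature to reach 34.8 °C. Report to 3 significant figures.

Heat balance on the well-mixed liquid: M c_p dT/dt = −UA(T − T_amb) + Q̇.
τ = M c_p/UA = 1157.2 s; T_ss = T_amb + Q̇/UA = 18.6 + 38.7/1.75 = 40.714 °C.
T(t) = T_ss + (T₀ − T_ss)e^(−t/τ); set T = 34.8:
t = −τ ln[(T − T_ss)/(T₀ − T_ss)] = −1157.2 · ln(0.42202) = 998.33 s.

998 s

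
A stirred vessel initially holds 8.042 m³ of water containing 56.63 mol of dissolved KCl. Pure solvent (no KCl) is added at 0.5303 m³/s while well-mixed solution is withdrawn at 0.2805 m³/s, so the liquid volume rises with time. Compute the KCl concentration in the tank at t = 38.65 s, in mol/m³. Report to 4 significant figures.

1.320 mol/m³

Let m(t) be the amount of KCl. Volume: V(t) = V₀ + (Q_in − Q_out) t = 8.042 + 0.249800 t; V(38.65) = 17.6968 m³.
Species balance (pure solvent in): dm/dt = −Q_out · m/V(t).
Separate: dm/m = −Q_out dt/V(t) ⇒ ln(m/m₀) = −(Q_out/(Q_in−Q_out)) ln(V/V₀).
m = m₀ (V₀/V)^(Q_out/(Q_in−Q_out)) = 56.63 × (8.042/17.6968)^(1.12290) = 23.3572 mol.
C = m/V = 23.3572/17.6968 = 1.31986 mol/m³.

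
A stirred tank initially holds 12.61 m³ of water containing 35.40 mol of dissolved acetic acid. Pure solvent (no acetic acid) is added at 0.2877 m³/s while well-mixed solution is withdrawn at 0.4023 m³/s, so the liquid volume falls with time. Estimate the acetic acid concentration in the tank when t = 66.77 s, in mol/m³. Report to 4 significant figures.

Total volume: dV/dt = Q_in − Q_out = -0.114600 m³/s, so V(t) = 12.61 − 0.114600 t and V(66.77) = 4.95816 m³.
Solute balance: dm/dt = 0 − Q_out C = −Q_out m/V(t).
dm/m = −Q_out dt/(V₀ − 0.114600 t); integrating gives ln(m/m₀) = −(Q_out/(Q_in−Q_out)) ln(V/V₀).
m = m₀ (V₀/V)^(Q_out/(Q_in−Q_out)) = 35.40 × (12.61/4.95816)^(-3.51047) = 1.33622 mol.
C = m/V = 1.33622/4.95816 = 0.269499 mol/m³.

0.2695 mol/m³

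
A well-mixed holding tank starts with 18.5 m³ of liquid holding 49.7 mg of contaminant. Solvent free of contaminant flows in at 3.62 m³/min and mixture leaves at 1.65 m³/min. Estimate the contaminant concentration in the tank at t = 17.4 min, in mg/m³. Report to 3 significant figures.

Total volume: dV/dt = Q_in − Q_out = 1.9700 m³/min, so V(t) = 18.5 + 1.9700 t and V(17.4) = 52.778 m³.
No contaminant enters, so dm/dt = −Q_out · (m/V).
Separate: dm/m = −Q_out dt/V(t) ⇒ ln(m/m₀) = −(Q_out/(Q_in−Q_out)) ln(V/V₀).
m = m₀ (V₀/V)^(Q_out/(Q_in−Q_out)) = 49.7 × (18.5/52.778)^(0.83756) = 20.655 mg.
C = m/V = 20.655/52.778 = 0.39136 mg/m³.

0.391 mg/m³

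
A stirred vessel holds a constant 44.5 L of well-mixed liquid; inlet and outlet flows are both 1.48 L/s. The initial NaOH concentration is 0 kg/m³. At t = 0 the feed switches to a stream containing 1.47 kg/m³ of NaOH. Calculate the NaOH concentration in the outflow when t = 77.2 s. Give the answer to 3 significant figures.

1.36 kg/m³

Mass balance on the solute (V constant): V dC/dt = Q(C_in − C).
So dC/dt = (C_in − C)/τ with τ = V/Q = 44.5/1.48 = 30.068 s.
Solution: C(t) = C_in + (C₀ − C_in) e^(−t/τ).
C(77.2) = 1.47 + (0 − 1.47)·e^(−77.2/30.068) = 1.47 + (-1.4700)·0.076723 = 1.3572 kg/m³.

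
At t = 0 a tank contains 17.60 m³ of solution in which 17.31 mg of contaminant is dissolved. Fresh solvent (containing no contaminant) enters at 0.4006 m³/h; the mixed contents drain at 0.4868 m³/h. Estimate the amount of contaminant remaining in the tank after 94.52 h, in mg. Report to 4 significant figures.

0.5172 mg

Total volume: dV/dt = Q_in − Q_out = -0.0862000 m³/h, so V(t) = 17.60 − 0.0862000 t and V(94.52) = 9.45238 m³.
No contaminant enters, so dm/dt = −Q_out · (m/V).
dm/m = −Q_out dt/(V₀ − 0.0862000 t); integrating gives ln(m/m₀) = −(Q_out/(Q_in−Q_out)) ln(V/V₀).
m = m₀ (V₀/V)^(Q_out/(Q_in−Q_out)) = 17.31 × (17.60/9.45238)^(-5.64733) = 0.517223 mg.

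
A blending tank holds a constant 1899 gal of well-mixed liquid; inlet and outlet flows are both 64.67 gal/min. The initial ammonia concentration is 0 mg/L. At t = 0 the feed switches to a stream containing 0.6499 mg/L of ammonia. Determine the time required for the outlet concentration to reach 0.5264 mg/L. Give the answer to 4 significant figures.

Species balance on the tank: V dC/dt = Q(C_in − C), so τ = V/Q = 29.3645 min.
C(t) = C_in + (C₀ − C_in) e^(−t/τ). Set C = 0.5264 and solve for t:
e^(−t/τ) = (C − C_in)/(C₀ − C_in) = (0.5264 − 0.6499)/(0 − 0.6499) = 0.190029
t = −τ ln(…) = 29.3645 × 1.66058 = 48.7620 min.

48.76 min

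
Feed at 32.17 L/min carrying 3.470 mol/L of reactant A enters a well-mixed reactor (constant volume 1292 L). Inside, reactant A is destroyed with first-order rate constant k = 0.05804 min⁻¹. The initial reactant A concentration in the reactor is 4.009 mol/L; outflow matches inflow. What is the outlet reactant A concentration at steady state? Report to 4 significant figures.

1.042 mol/L

Accumulation = in − out − consumed: V dC/dt = Q C_in − Q C − k V C.
Steady state (dC/dt = 0): C_ss = Q C_in/(Q + kV) = C_in/(1 + kV/Q).
C_ss = 32.17·3.470/(32.17 + 0.05804·1292) = 111.630/107.158 = 1.04173 mol/L.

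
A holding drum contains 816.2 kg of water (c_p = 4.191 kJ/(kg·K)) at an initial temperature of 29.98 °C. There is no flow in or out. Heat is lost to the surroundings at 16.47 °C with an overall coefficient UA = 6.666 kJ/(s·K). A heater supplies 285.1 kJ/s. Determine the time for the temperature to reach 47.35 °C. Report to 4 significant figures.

First-law balance (no shaft work): M c_p dT/dt = −UA(T − T_amb) + Q̇.
τ = M c_p/UA = 513.155 s; T_ss = T_amb + Q̇/UA = 16.47 + 285.1/6.666 = 59.2393 °C.
T(t) = T_ss + (T₀ − T_ss)e^(−t/τ); set T = 47.35:
t = −τ ln[(T − T_ss)/(T₀ − T_ss)] = −513.155 · ln(0.406342) = 462.127 s.

462.1 s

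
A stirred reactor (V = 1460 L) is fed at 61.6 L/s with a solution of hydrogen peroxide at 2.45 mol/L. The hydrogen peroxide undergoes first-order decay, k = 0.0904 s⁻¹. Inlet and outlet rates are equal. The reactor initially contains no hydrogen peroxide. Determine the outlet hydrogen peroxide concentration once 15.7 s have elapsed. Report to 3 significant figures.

0.682 mol/L

V dC/dt = Q(C_in − C) − k V C.
dC/dt = (Q/V) C_in − (Q/V + k) C; effective rate a = Q/V + k = 0.042192 + 0.0904 = 0.13259 s⁻¹.
C_ss = Q C_in/(Q + kV) = 0.77961 mol/L; C(t) = C_ss + (C₀ − C_ss) e^(−a t).
C(15.7) = 0.77961 + (-0.77961)·e^(−0.13259·15.7) = 0.77961 + (-0.77961)·0.12472 = 0.68238 mol/L.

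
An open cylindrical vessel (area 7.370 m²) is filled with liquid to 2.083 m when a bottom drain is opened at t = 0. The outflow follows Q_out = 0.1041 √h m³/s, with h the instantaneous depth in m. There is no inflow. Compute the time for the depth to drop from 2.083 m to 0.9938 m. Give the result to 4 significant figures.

63.20 s

A dh/dt = −Q_out = −0.1041 √h.
Separate and integrate: 2(√h − √h₀) = −(0.1041/A) t.
t = 2A(√h₀ − √h)/0.1041 = 2·7.370·(√2.083 − √0.9938)/0.1041
  = 14.7400 × (1.44326 − 0.996895) / 0.1041 = 63.2029 s.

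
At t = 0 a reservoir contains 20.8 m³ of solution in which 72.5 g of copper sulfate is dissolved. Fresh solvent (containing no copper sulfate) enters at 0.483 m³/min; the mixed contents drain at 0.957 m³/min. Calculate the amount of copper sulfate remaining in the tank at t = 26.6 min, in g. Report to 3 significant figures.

Total volume: dV/dt = Q_in − Q_out = -0.47400 m³/min, so V(t) = 20.8 − 0.47400 t and V(26.6) = 8.1916 m³.
No copper sulfate enters, so dm/dt = −Q_out · (m/V).
dm/m = −Q_out dt/(V₀ − 0.47400 t); integrating gives ln(m/m₀) = −(Q_out/(Q_in−Q_out)) ln(V/V₀).
m = m₀ (V₀/V)^(Q_out/(Q_in−Q_out)) = 72.5 × (20.8/8.1916)^(-2.0190) = 11.048 g.

11.0 g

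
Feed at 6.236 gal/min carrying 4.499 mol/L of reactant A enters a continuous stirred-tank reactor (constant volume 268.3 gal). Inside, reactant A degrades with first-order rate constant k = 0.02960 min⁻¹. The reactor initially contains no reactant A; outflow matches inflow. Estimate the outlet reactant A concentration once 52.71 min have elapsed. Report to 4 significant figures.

Species balance: V dC/dt = Q C_in − Q C − k V C.
This is linear with rate a = Q/V + k = 0.0528426 min⁻¹.
C_ss = Q C_in/(Q + kV) = 1.97887 mol/L; C(t) = C_ss + (C₀ − C_ss) e^(−a t).
C(52.71) = 1.97887 + (-1.97887)·e^(−0.0528426·52.71) = 1.97887 + (-1.97887)·0.0617084 = 1.85676 mol/L.

1.857 mol/L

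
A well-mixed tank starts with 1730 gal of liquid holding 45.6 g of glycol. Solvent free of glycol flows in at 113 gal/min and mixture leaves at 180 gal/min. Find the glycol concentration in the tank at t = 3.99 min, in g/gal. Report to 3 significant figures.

Total volume: dV/dt = Q_in − Q_out = -67.000 gal/min, so V(t) = 1730 − 67.000 t and V(3.99) = 1462.7 gal.
Species balance (pure solvent in): dm/dt = −Q_out · m/V(t).
Separate: dm/m = −Q_out dt/V(t) ⇒ ln(m/m₀) = −(Q_out/(Q_in−Q_out)) ln(V/V₀).
m = m₀ (V₀/V)^(Q_out/(Q_in−Q_out)) = 45.6 × (1730/1462.7)^(-2.6866) = 29.048 g.
C = m/V = 29.048/1462.7 = 0.019860 g/gal.

0.0199 g/gal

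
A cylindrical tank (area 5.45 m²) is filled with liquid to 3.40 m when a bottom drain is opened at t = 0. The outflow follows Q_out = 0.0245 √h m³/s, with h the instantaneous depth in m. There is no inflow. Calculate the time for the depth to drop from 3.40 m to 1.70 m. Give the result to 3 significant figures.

240 s

A dh/dt = −Q_out = −0.0245 √h.
This is separable: 2 d(√h)/dt = −0.0245/A, so √h = √h₀ − (0.0245/(2A)) t.
t = 2A(√h₀ − √h)/0.0245 = 2·5.45·(√3.40 − √1.70)/0.0245
  = 10.900 × (1.8439 − 1.3038) / 0.0245 = 240.28 s.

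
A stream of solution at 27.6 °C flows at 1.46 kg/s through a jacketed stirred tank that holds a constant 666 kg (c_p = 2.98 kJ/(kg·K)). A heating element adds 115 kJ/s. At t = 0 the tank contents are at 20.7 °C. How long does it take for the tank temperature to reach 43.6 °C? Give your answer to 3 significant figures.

530 s

Energy balance: M c_p dT/dt = ṁ c_p (T_in − T) + 115.
τ = M/ṁ = 456.16 s; T_ss = T_in + Q̇/(ṁ c_p) = 54.032 °C.
T(t) = T_ss + (T₀ − T_ss) e^(−t/τ). Set T = 43.6:
e^(−t/τ) = (43.6 − 54.032)/(20.7 − 54.032) = 0.31297
t = −456.16 · ln(0.31297) = 529.90 s.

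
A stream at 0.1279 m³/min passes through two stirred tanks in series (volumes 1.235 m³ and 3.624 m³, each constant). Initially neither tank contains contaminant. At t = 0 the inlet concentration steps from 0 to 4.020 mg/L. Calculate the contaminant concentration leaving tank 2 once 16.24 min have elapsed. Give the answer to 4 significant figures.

Time constants: τᵢ = Vᵢ/Q for each well-mixed tank.
τ₁ = 1.235/0.1279 = 9.65598 min; τ₂ = 3.624/0.1279 = 28.3346 min.
Tank 1: C₁ = C_in(1 − e^(−t/τ₁)). Tank 2 (τ₁ ≠ τ₂): C₂ = C_in[1 − (τ₁ e^(−t/τ₁) − τ₂ e^(−t/τ₂))/(τ₁ − τ₂)].
At t = 16.24: e^(−t/τ₁) = 0.186028, e^(−t/τ₂) = 0.563747.
C₂ = 4.020·[1 − (9.65598·0.186028 − 28.3346·0.563747)/(-18.6787)] = 4.020·0.240990 = 0.968781 mg/L.

0.9688 mg/L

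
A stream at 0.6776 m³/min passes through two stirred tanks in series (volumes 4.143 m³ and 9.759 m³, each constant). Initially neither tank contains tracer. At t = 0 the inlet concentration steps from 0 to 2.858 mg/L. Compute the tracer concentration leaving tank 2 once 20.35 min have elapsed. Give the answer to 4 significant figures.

1.725 mg/L

Time constants: τᵢ = Vᵢ/Q for each well-mixed tank.
τ₁ = 4.143/0.6776 = 6.11423 min; τ₂ = 9.759/0.6776 = 14.4023 min.
Tank 1: C₁ = C_in(1 − e^(−t/τ₁)). Tank 2 (τ₁ ≠ τ₂): C₂ = C_in[1 − (τ₁ e^(−t/τ₁) − τ₂ e^(−t/τ₂))/(τ₁ − τ₂)].
At t = 20.35: e^(−t/τ₁) = 0.0358539, e^(−t/τ₂) = 0.243420.
C₂ = 2.858·[1 − (6.11423·0.0358539 − 14.4023·0.243420)/(-8.28808)] = 2.858·0.603456 = 1.72468 mg/L.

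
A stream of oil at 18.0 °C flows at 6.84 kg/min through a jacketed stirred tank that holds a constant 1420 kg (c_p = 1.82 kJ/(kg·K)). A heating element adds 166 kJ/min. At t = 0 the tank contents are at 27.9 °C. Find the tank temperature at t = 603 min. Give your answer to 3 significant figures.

31.1 °C

Unsteady energy balance on the tank contents: M c_p dT/dt = ṁ c_p (T_in − T) + 166.
τ = M/ṁ = 207.60 min; T_ss = T_in + Q̇/(ṁ c_p) = 18.0 + 166/(6.84·1.82) = 31.335 °C.
This is linear first-order; T(t) = T_ss + (T₀ − T_ss) e^(−t/τ).
T(603) = 31.335 + (-3.4346)·e^(−603/207.60) = 31.335 + (-3.4346)·0.054771 = 31.147 °C.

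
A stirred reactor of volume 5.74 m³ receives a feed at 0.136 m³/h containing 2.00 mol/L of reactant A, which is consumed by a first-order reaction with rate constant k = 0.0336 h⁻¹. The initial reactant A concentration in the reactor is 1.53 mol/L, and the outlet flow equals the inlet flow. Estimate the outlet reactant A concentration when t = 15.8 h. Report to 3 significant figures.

1.11 mol/L

V dC/dt = Q(C_in − C) − k V C.
This is linear with rate a = Q/V + k = 0.057293 h⁻¹.
C_ss = Q C_in/(Q + kV) = 0.82709 mol/L; C(t) = C_ss + (C₀ − C_ss) e^(−a t).
C(15.8) = 0.82709 + (0.70291)·e^(−0.057293·15.8) = 0.82709 + (0.70291)·0.40445 = 1.1114 mol/L.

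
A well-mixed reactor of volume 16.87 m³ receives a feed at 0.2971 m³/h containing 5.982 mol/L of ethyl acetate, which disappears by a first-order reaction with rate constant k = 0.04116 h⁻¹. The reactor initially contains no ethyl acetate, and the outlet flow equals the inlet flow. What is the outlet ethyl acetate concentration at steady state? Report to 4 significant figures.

1.793 mol/L

V dC/dt = Q(C_in − C) − k V C.
At steady state: 0 = Q C_in − (Q + kV) C_ss, so C_ss = Q C_in/(Q + kV).
C_ss = 0.2971·5.982/(0.2971 + 0.04116·16.87) = 1.77725/0.991469 = 1.79254 mol/L.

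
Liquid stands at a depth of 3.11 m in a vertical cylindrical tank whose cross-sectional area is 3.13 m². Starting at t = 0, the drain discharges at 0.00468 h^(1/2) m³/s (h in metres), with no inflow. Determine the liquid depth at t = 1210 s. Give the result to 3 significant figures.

With no inflow, A dh/dt = −0.00468 √h.
Separate and integrate: 2(√h − √h₀) = −(0.00468/A) t.
√h = √3.11 − 0.00468·1210/(2·3.13) = 1.7635 − 0.90460 = 0.85892.
h = 0.85892² = 0.73774 m.

0.738 m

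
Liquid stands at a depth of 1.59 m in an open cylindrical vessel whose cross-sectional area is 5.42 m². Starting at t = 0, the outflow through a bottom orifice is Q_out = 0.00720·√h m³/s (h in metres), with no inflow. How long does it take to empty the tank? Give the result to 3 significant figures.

1900 s

Mass balance (ρ constant): A dh/dt = −0.00720 √h.
∫ h^(−1/2) dh = −(0.00720/A) ∫ dt, giving 2√h = 2√h₀ − (0.00720/A) t.
Tank is empty when √h = 0: t_empty = 2A√h₀/0.00720.
t_empty = 2·5.42·√1.59/0.00720 = 10.840·1.2610/0.00720 = 1898.4 s.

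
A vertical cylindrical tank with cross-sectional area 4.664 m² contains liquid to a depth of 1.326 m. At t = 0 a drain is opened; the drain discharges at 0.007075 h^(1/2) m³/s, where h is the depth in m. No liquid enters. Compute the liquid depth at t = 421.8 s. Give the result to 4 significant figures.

A dh/dt = −Q_out = −0.007075 √h.
Separate and integrate: 2(√h − √h₀) = −(0.007075/A) t.
√h = √1.326 − 0.007075·421.8/(2·4.664) = 1.15152 − 0.319922 = 0.831598.
h = 0.831598² = 0.691556 m.

0.6916 m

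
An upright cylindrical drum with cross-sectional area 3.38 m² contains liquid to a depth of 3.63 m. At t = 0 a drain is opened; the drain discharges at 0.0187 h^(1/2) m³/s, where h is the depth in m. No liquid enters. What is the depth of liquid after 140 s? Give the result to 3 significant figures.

A dh/dt = −Q_out = −0.0187 √h.
This is separable: 2 d(√h)/dt = −0.0187/A, so √h = √h₀ − (0.0187/(2A)) t.
√h = √3.63 − 0.0187·140/(2·3.38) = 1.9053 − 0.38728 = 1.5180.
h = 1.5180² = 2.3043 m.

2.30 m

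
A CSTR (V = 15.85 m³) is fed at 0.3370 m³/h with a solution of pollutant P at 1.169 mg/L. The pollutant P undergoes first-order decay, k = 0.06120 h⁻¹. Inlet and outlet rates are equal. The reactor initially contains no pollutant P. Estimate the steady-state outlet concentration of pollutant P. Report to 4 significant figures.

0.3014 mg/L

Accumulation = in − out − consumed: V dC/dt = Q C_in − Q C − k V C.
At steady state: 0 = Q C_in − (Q + kV) C_ss, so C_ss = Q C_in/(Q + kV).
C_ss = 0.3370·1.169/(0.3370 + 0.06120·15.85) = 0.393953/1.30702 = 0.301413 mg/L.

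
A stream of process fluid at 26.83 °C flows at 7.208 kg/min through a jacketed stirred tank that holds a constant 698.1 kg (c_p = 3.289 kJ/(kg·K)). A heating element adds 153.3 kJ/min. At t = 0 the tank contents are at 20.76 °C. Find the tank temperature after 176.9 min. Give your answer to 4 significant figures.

31.28 °C

Unsteady energy balance on the tank contents: M c_p dT/dt = ṁ c_p (T_in − T) + 153.3.
τ = M/ṁ = 96.8507 min; T_ss = T_in + Q̇/(ṁ c_p) = 26.83 + 153.3/(7.208·3.289) = 33.2964 °C.
Integrating: T(t) = T_ss + (T₀ − T_ss) e^(−t/τ).
T(176.9) = 33.2964 + (-12.5364)·e^(−176.9/96.8507) = 33.2964 + (-12.5364)·0.160972 = 31.2784 °C.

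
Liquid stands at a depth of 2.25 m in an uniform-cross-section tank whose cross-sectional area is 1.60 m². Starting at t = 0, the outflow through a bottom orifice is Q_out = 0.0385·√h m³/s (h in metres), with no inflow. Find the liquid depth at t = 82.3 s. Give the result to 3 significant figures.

Mass balance (ρ constant): A dh/dt = −0.0385 √h.
Separate and integrate: 2(√h − √h₀) = −(0.0385/A) t.
√h = √2.25 − 0.0385·82.3/(2·1.60) = 1.5000 − 0.99017 = 0.50983.
h = 0.50983² = 0.25992 m.

0.260 m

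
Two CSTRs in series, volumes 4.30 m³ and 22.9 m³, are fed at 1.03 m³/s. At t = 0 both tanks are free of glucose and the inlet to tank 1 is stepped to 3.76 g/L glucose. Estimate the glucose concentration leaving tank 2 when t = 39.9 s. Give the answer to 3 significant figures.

2.99 g/L

Each tank obeys Vᵢ dCᵢ/dt = Q(Cᵢ₋₁ − Cᵢ), so τᵢ = Vᵢ/Q.
τ₁ = 4.30/1.03 = 4.1748 s; τ₂ = 22.9/1.03 = 22.233 s.
Tank 1: C₁ = C_in(1 − e^(−t/τ₁)). Tank 2 (τ₁ ≠ τ₂): C₂ = C_in[1 − (τ₁ e^(−t/τ₁) − τ₂ e^(−t/τ₂))/(τ₁ − τ₂)].
At t = 39.9: e^(−t/τ₁) = 7.0673e-05, e^(−t/τ₂) = 0.16619.
C₂ = 3.76·[1 − (4.1748·7.0673e-05 − 22.233·0.16619)/(-18.058)] = 3.76·0.79541 = 2.9907 g/L.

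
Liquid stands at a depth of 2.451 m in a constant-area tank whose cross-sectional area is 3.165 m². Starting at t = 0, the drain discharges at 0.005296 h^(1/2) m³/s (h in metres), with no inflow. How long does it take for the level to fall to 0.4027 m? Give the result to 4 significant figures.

1113 s

Volume balance on the tank: A dh/dt = −0.005296 √h.
Separate and integrate: 2(√h − √h₀) = −(0.005296/A) t.
t = 2A(√h₀ − √h)/0.005296 = 2·3.165·(√2.451 − √0.4027)/0.005296
  = 6.33000 × (1.56557 − 0.634586) / 0.005296 = 1112.75 s.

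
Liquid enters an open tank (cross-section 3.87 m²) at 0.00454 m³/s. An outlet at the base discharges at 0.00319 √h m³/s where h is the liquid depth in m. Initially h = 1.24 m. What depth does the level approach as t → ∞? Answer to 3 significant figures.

2.03 m

A dh/dt = Q_in − 0.00319 √h. Steady state requires inflow = outflow:
Q_in = 0.00319 √h_ss ⇒ √h_ss = 0.00454/0.00319 = 1.4232.
h_ss = 1.4232² = 2.0255 m. (Since h₀ = 1.24 m < h_ss, the level will rise toward this value.)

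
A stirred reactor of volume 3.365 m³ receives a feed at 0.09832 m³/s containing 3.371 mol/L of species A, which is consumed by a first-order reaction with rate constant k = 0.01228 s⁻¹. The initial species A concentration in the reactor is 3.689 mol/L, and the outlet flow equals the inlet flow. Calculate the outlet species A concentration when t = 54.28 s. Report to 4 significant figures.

V dC/dt = Q(C_in − C) − k V C.
This is linear with rate a = Q/V + k = 0.0414984 s⁻¹.
C_ss = Q C_in/(Q + kV) = 2.37347 mol/L; C(t) = C_ss + (C₀ − C_ss) e^(−a t).
C(54.28) = 2.37347 + (1.31553)·e^(−0.0414984·54.28) = 2.37347 + (1.31553)·0.105132 = 2.51178 mol/L.

2.512 mol/L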